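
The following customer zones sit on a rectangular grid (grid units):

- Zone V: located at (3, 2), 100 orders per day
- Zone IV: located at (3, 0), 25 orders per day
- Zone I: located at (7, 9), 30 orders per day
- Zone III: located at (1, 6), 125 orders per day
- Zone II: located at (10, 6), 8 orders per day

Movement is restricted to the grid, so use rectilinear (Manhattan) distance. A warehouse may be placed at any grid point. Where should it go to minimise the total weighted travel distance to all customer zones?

(3, 6)

Manhattan distance separates: Σwᵢ(|x−xᵢ|+|y−yᵢ|) = Σwᵢ|x−xᵢ| + Σwᵢ|y−yᵢ|, so x and y are optimised independently as 1-D weighted medians.
Total weight W = 288; half = 144.
x-coordinate, sorted with cumulative weight:
  x=1 (Zone III, w=125) cum 125
  x=3 (Zone V, w=100) cum 225  ← median
  x=3 (Zone IV, w=25) cum 250
  x=7 (Zone I, w=30) cum 280
  x=10 (Zone II, w=8) cum 288
⇒ x* = 3
y-coordinate, sorted with cumulative weight:
  y=0 (Zone IV, w=25) cum 25
  y=2 (Zone V, w=100) cum 125
  y=6 (Zone III, w=125) cum 250  ← median
  y=6 (Zone II, w=8) cum 258
  y=9 (Zone I, w=30) cum 288
⇒ y* = 6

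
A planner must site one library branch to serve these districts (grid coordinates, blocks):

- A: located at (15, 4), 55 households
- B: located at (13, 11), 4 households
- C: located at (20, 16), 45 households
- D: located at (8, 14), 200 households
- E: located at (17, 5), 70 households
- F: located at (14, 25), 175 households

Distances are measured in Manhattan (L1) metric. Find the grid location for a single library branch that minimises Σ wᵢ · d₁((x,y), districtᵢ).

Manhattan distance separates: Σwᵢ(|x−xᵢ|+|y−yᵢ|) = Σwᵢ|x−xᵢ| + Σwᵢ|y−yᵢ|, so x and y are optimised independently as 1-D weighted medians.
Total weight W = 549; half = 274.5.
x-coordinate, sorted with cumulative weight:
  x=8 (D, w=200) cum 200
  x=13 (B, w=4) cum 204
  x=14 (F, w=175) cum 379  ← median
  x=15 (A, w=55) cum 434
  x=17 (E, w=70) cum 504
  x=20 (C, w=45) cum 549
⇒ x* = 14
y-coordinate, sorted with cumulative weight:
  y=4 (A, w=55) cum 55
  y=5 (E, w=70) cum 125
  y=11 (B, w=4) cum 129
  y=14 (D, w=200) cum 329  ← median
  y=16 (C, w=45) cum 374
  y=25 (F, w=175) cum 549
⇒ y* = 14

(14, 14)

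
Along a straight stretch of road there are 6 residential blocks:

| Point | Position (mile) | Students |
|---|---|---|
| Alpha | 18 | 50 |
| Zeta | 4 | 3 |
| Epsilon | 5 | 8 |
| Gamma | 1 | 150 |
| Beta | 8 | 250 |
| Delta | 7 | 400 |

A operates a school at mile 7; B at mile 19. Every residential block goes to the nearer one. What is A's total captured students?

811

The indifferent point is the midpoint (7+19)/2 = 13; residential blocks left of it (closer to A at 7) go to A, those right go to B.
  Gamma at 1 (w=150) → A
  Zeta at 4 (w=3) → A
  Epsilon at 5 (w=8) → A
  Delta at 7 (w=400) → A
  Beta at 8 (w=250) → A
  Alpha at 18 (w=50) → B
A captures 811; B captures 50.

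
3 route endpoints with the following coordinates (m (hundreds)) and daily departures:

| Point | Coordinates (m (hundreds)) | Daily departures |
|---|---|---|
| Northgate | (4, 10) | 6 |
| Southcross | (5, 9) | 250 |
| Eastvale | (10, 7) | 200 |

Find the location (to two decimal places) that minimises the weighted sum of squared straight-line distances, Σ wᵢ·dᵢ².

(7.18, 8.14)

The minimiser of Σwᵢ‖p−pᵢ‖² is the weighted centroid p* = (Σwᵢpᵢ)/(Σwᵢ).
Σwᵢ = 456.
Σwᵢxᵢ = 6·4 + 250·5 + 200·10 = 3274.
Σwᵢyᵢ = 6·10 + 250·9 + 200·7 = 3710.
x* = 3274/456 = 7.18, y* = 3710/456 = 8.14.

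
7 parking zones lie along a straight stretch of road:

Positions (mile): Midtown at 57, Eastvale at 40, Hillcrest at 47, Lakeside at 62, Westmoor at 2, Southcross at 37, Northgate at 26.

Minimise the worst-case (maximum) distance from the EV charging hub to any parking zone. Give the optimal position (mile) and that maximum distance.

location 32, max distance 30

The 1-center on a line is the midpoint of the two extreme points: leftmost at 2, rightmost at 62.
Optimal location = (2 + 62)/2 = 32; maximum distance = (62 − 2)/2 = 30.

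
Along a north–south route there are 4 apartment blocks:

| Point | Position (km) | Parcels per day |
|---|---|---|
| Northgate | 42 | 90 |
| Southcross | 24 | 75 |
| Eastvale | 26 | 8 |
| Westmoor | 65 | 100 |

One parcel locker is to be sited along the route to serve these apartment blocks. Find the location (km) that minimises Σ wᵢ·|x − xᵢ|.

x = 42

For a sum of weighted absolute distances on a line, the optimum is the weighted median (not the mean). Total weight W = 273; half-weight = 136.5.
Sort by position and accumulate weight:
  km 24 (Southcross, w=75) → cum 75
  km 26 (Eastvale, w=8) → cum 83
  km 42 (Northgate, w=90) → cum 173  ≥ 136.5 → median here
  km 65 (Westmoor, w=100) → cum 273
Optimal location: km 42.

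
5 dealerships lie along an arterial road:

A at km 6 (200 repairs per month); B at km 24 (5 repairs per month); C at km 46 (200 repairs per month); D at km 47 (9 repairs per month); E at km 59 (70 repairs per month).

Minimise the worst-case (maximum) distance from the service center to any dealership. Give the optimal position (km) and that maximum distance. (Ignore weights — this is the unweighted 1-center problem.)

location 32.5, max distance 26.5

The 1-center on a line is the midpoint of the two extreme points: leftmost at 6, rightmost at 59.
Optimal location = (6 + 59)/2 = 32.5; maximum distance = (59 − 6)/2 = 26.5.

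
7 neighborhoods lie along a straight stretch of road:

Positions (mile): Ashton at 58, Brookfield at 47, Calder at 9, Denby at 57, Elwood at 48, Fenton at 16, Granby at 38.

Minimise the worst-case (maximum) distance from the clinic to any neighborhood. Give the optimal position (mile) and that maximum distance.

The 1-center on a line is the midpoint of the two extreme points: leftmost at 9, rightmost at 58.
Optimal location = (9 + 58)/2 = 33.5; maximum distance = (58 − 9)/2 = 24.5.

location 33.5, max distance 24.5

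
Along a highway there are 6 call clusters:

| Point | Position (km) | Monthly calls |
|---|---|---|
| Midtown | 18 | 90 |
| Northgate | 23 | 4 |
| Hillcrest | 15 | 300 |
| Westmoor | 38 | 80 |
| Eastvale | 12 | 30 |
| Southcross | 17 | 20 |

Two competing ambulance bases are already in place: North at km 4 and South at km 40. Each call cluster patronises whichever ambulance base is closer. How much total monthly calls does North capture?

440

The indifferent point is the midpoint (4+40)/2 = 22; call clusters left of it (closer to North at 4) go to North, those right go to South.
  Eastvale at 12 (w=30) → North
  Hillcrest at 15 (w=300) → North
  Southcross at 17 (w=20) → North
  Midtown at 18 (w=90) → North
  Northgate at 23 (w=4) → South
  Westmoor at 38 (w=80) → South
North captures 440; South captures 84.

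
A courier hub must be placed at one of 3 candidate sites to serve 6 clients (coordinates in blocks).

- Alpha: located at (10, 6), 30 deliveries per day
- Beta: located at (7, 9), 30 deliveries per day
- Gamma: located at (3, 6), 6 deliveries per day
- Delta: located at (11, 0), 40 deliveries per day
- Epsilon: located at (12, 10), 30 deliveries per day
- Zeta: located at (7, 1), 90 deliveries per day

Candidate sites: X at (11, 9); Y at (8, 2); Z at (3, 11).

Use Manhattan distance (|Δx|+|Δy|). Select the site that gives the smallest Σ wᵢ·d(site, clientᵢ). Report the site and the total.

Total weighted distance at each candidate:
  X (11, 9): total = 1806
  Y (8, 2): total = 1214
  Z (3, 11): total = 2890
Minimum is at Y with total 1214 blocks.

Y, total 1214 blocks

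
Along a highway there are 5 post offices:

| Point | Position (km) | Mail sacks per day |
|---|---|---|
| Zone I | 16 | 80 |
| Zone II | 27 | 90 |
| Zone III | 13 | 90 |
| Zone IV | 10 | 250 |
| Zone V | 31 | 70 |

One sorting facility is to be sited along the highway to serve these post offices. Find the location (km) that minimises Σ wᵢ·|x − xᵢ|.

x = 13

For a sum of weighted absolute distances on a line, the optimum is the weighted median (not the mean). Total weight W = 580; half-weight = 290.
Sort by position and accumulate weight:
  km 10 (Zone IV, w=250) → cum 250
  km 13 (Zone III, w=90) → cum 340  ≥ 290 → median here
  km 16 (Zone I, w=80) → cum 420
  km 27 (Zone II, w=90) → cum 510
  km 31 (Zone V, w=70) → cum 580
Optimal location: km 13.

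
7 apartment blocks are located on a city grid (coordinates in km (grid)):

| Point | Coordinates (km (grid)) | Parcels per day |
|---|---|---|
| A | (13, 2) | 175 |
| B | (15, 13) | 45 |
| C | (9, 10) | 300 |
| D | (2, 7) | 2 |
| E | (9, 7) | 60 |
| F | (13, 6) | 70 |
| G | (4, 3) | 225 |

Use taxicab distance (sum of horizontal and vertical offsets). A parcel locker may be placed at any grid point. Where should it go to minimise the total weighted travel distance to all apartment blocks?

Manhattan distance separates: Σwᵢ(|x−xᵢ|+|y−yᵢ|) = Σwᵢ|x−xᵢ| + Σwᵢ|y−yᵢ|, so x and y are optimised independently as 1-D weighted medians.
Total weight W = 877; half = 438.5.
x-coordinate, sorted with cumulative weight:
  x=2 (D, w=2) cum 2
  x=4 (G, w=225) cum 227
  x=9 (C, w=300) cum 527  ← median
  x=9 (E, w=60) cum 587
  x=13 (A, w=175) cum 762
  x=13 (F, w=70) cum 832
  x=15 (B, w=45) cum 877
⇒ x* = 9
y-coordinate, sorted with cumulative weight:
  y=2 (A, w=175) cum 175
  y=3 (G, w=225) cum 400
  y=6 (F, w=70) cum 470  ← median
  y=7 (D, w=2) cum 472
  y=7 (E, w=60) cum 532
  y=10 (C, w=300) cum 832
  y=13 (B, w=45) cum 877
⇒ y* = 6

(9, 6)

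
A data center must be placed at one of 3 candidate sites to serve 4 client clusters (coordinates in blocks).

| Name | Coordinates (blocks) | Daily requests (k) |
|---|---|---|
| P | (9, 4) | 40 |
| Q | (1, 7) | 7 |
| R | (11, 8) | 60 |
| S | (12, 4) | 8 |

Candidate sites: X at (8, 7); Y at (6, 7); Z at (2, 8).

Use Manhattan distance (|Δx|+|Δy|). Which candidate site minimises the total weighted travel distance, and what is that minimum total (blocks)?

X, total 505 blocks

Total weighted distance at each candidate:
  X (8, 7): total = 505
  Y (6, 7): total = 707
  Z (2, 8): total = 1106
Minimum is at X with total 505 blocks.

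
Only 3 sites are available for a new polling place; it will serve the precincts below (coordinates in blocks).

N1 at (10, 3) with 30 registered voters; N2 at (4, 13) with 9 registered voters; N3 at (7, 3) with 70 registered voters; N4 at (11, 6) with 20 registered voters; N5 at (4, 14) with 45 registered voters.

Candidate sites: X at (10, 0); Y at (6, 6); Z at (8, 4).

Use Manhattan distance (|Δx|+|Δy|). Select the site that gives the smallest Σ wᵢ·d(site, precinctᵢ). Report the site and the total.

Z, total 1077 blocks

Total weighted distance at each candidate:
  X (10, 0): total = 1721
  Y (6, 6): total = 1121
  Z (8, 4): total = 1077
Minimum is at Z with total 1077 blocks.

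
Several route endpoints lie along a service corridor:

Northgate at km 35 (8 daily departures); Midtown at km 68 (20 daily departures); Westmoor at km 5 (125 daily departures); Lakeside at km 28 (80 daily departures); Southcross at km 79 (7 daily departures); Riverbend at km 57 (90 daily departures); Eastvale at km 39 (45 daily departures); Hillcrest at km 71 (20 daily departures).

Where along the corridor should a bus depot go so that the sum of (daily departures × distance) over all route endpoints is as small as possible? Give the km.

x = 28

For a sum of weighted absolute distances on a line, the optimum is the weighted median (not the mean). Total weight W = 395; half-weight = 197.5.
Sort by position and accumulate weight:
  km 5 (Westmoor, w=125) → cum 125
  km 28 (Lakeside, w=80) → cum 205  ≥ 197.5 → median here
  km 35 (Northgate, w=8) → cum 213
  km 39 (Eastvale, w=45) → cum 258
  km 57 (Riverbend, w=90) → cum 348
  km 68 (Midtown, w=20) → cum 368
  km 71 (Hillcrest, w=20) → cum 388
  km 79 (Southcross, w=7) → cum 395
Optimal location: km 28.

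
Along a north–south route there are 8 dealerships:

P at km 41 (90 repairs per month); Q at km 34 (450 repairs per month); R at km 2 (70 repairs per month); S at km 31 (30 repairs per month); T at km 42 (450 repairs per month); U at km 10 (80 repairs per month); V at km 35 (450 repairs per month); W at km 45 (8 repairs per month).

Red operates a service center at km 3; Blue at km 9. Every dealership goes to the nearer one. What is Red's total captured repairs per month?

The indifferent point is the midpoint (3+9)/2 = 6; dealerships left of it (closer to Red at 3) go to Red, those right go to Blue.
  R at 2 (w=70) → Red
  U at 10 (w=80) → Blue
  S at 31 (w=30) → Blue
  Q at 34 (w=450) → Blue
  V at 35 (w=450) → Blue
  P at 41 (w=90) → Blue
  T at 42 (w=450) → Blue
  W at 45 (w=8) → Blue
Red captures 70; Blue captures 1558.

70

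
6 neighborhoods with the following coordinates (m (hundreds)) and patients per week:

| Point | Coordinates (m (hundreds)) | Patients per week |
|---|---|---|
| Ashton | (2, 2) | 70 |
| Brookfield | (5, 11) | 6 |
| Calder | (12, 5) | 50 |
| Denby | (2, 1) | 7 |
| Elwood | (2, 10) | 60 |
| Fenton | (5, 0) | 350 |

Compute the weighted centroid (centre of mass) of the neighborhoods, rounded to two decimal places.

(4.89, 1.96)

The minimiser of Σwᵢ‖p−pᵢ‖² is the weighted centroid p* = (Σwᵢpᵢ)/(Σwᵢ).
Σwᵢ = 543.
Σwᵢxᵢ = 70·2 + 6·5 + 50·12 + 7·2 + 60·2 + 350·5 = 2654.
Σwᵢyᵢ = 70·2 + 6·11 + 50·5 + 7·1 + 60·10 + 350·0 = 1063.
x* = 2654/543 = 4.89, y* = 1063/543 = 1.96.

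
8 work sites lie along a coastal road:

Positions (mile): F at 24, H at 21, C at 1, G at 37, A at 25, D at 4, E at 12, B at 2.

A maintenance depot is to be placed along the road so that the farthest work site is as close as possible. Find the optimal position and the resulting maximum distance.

The 1-center on a line is the midpoint of the two extreme points: leftmost at 1, rightmost at 37.
Optimal location = (1 + 37)/2 = 19; maximum distance = (37 − 1)/2 = 18.

location 19, max distance 18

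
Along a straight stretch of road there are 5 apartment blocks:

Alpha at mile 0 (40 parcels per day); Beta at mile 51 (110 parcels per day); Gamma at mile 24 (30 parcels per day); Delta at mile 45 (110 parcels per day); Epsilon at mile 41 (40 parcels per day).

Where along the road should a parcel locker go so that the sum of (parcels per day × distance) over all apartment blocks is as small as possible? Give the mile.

For a sum of weighted absolute distances on a line, the optimum is the weighted median (not the mean). Total weight W = 330; half-weight = 165.
Sort by position and accumulate weight:
  mile 0 (Alpha, w=40) → cum 40
  mile 24 (Gamma, w=30) → cum 70
  mile 41 (Epsilon, w=40) → cum 110
  mile 45 (Delta, w=110) → cum 220  ≥ 165 → median here
  mile 51 (Beta, w=110) → cum 330
Optimal location: mile 45.

x = 45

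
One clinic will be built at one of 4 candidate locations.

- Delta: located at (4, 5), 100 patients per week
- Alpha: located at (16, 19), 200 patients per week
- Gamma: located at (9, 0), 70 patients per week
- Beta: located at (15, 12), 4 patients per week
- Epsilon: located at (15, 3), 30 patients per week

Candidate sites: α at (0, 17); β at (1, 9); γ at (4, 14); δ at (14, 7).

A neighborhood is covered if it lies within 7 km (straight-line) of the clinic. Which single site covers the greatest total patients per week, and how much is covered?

β, covering 100

Coverage radius r = 7 km; a point is covered iff (Δx)²+(Δy)² ≤ 7² = 49.
  α (0, 17): covers {none} → 0
  β (1, 9): covers {Delta} → 100
  γ (4, 14): covers {none} → 0
  δ (14, 7): covers {Beta, Epsilon} → 34
Maximum coverage at β: 100 patients per week.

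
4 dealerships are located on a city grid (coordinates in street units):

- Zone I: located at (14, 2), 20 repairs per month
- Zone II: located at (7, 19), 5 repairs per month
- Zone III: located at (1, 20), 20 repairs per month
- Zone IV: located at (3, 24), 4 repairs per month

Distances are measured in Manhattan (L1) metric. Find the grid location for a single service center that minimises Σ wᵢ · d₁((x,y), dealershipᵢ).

Manhattan distance separates: Σwᵢ(|x−xᵢ|+|y−yᵢ|) = Σwᵢ|x−xᵢ| + Σwᵢ|y−yᵢ|, so x and y are optimised independently as 1-D weighted medians.
Total weight W = 49; half = 24.5.
x-coordinate, sorted with cumulative weight:
  x=1 (Zone III, w=20) cum 20
  x=3 (Zone IV, w=4) cum 24
  x=7 (Zone II, w=5) cum 29  ← median
  x=14 (Zone I, w=20) cum 49
⇒ x* = 7
y-coordinate, sorted with cumulative weight:
  y=2 (Zone I, w=20) cum 20
  y=19 (Zone II, w=5) cum 25  ← median
  y=20 (Zone III, w=20) cum 45
  y=24 (Zone IV, w=4) cum 49
⇒ y* = 19

(7, 19)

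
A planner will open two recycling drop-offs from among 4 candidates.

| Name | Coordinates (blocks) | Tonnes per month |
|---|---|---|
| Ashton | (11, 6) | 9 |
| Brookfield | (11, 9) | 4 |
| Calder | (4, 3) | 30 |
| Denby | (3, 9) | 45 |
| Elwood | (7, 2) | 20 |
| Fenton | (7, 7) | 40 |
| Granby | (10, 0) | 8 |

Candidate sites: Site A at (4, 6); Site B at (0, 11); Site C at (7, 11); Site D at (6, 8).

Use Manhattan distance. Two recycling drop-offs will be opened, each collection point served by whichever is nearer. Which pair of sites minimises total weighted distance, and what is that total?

Evaluate every pair (each demand assigned to the nearer of the two):
  {Site A, Site D}: total = 673
  {Site A, Site C}: total = 753
  {Site A, Site B}: total = 769
  {Site B, Site D}: total = 793
  {Site C, Site D}: total = 793
  {Site B, Site C}: total = 1112
Best pair: {Site A, Site D} with total 673.

{Site A, Site D}, total 673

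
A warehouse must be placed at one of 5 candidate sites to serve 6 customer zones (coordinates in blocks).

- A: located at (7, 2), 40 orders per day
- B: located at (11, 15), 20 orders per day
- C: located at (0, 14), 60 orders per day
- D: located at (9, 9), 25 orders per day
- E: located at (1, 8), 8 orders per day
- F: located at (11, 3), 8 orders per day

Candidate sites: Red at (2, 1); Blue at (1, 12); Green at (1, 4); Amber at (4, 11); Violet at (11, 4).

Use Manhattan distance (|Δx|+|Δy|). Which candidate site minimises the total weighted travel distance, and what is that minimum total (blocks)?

Total weighted distance at each candidate:
  Red (2, 1): total = 2127
  Blue (1, 12): total = 1539
  Green (1, 4): total = 1845
  Amber (4, 11): total = 1463
  Violet (11, 4): total = 2015
Minimum is at Amber with total 1463 blocks.

Amber, total 1463 blocks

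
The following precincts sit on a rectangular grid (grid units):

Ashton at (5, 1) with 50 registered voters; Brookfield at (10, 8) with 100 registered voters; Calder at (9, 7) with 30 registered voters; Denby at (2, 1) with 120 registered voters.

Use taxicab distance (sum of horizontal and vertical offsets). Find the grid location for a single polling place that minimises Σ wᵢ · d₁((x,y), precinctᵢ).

(5, 1)

Manhattan distance separates: Σwᵢ(|x−xᵢ|+|y−yᵢ|) = Σwᵢ|x−xᵢ| + Σwᵢ|y−yᵢ|, so x and y are optimised independently as 1-D weighted medians.
Total weight W = 300; half = 150.
x-coordinate, sorted with cumulative weight:
  x=2 (Denby, w=120) cum 120
  x=5 (Ashton, w=50) cum 170  ← median
  x=9 (Calder, w=30) cum 200
  x=10 (Brookfield, w=100) cum 300
⇒ x* = 5
y-coordinate, sorted with cumulative weight:
  y=1 (Ashton, w=50) cum 50
  y=1 (Denby, w=120) cum 170  ← median
  y=7 (Calder, w=30) cum 200
  y=8 (Brookfield, w=100) cum 300
⇒ y* = 1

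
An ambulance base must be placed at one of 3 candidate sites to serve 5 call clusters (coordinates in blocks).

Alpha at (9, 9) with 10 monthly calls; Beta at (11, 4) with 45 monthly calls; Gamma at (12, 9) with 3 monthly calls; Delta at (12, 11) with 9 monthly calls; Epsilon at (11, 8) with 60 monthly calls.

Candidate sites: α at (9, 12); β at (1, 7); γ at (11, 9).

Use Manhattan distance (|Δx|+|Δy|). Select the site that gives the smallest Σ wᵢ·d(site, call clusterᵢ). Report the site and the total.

γ, total 335 blocks

Total weighted distance at each candidate:
  α (9, 12): total = 894
  β (1, 7): total = 1519
  γ (11, 9): total = 335
Minimum is at γ with total 335 blocks.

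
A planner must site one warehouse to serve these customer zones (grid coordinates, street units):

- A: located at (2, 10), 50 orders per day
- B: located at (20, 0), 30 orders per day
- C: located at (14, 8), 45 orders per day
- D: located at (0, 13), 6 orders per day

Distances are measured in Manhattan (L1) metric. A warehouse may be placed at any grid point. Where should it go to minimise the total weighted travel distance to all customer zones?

(14, 8)

Manhattan distance separates: Σwᵢ(|x−xᵢ|+|y−yᵢ|) = Σwᵢ|x−xᵢ| + Σwᵢ|y−yᵢ|, so x and y are optimised independently as 1-D weighted medians.
Total weight W = 131; half = 65.5.
x-coordinate, sorted with cumulative weight:
  x=0 (D, w=6) cum 6
  x=2 (A, w=50) cum 56
  x=14 (C, w=45) cum 101  ← median
  x=20 (B, w=30) cum 131
⇒ x* = 14
y-coordinate, sorted with cumulative weight:
  y=0 (B, w=30) cum 30
  y=8 (C, w=45) cum 75  ← median
  y=10 (A, w=50) cum 125
  y=13 (D, w=6) cum 131
⇒ y* = 8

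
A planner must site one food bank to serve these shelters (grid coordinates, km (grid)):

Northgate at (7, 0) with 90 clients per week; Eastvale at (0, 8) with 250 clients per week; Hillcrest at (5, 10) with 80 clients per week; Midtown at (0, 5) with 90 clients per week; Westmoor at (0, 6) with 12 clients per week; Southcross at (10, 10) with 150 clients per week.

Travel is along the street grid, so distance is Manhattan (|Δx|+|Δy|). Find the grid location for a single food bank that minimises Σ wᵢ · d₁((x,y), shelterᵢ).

(0, 8)

Manhattan distance separates: Σwᵢ(|x−xᵢ|+|y−yᵢ|) = Σwᵢ|x−xᵢ| + Σwᵢ|y−yᵢ|, so x and y are optimised independently as 1-D weighted medians.
Total weight W = 672; half = 336.
x-coordinate, sorted with cumulative weight:
  x=0 (Eastvale, w=250) cum 250
  x=0 (Midtown, w=90) cum 340  ← median
  x=0 (Westmoor, w=12) cum 352
  x=5 (Hillcrest, w=80) cum 432
  x=7 (Northgate, w=90) cum 522
  x=10 (Southcross, w=150) cum 672
⇒ x* = 0
y-coordinate, sorted with cumulative weight:
  y=0 (Northgate, w=90) cum 90
  y=5 (Midtown, w=90) cum 180
  y=6 (Westmoor, w=12) cum 192
  y=8 (Eastvale, w=250) cum 442  ← median
  y=10 (Hillcrest, w=80) cum 522
  y=10 (Southcross, w=150) cum 672
⇒ y* = 8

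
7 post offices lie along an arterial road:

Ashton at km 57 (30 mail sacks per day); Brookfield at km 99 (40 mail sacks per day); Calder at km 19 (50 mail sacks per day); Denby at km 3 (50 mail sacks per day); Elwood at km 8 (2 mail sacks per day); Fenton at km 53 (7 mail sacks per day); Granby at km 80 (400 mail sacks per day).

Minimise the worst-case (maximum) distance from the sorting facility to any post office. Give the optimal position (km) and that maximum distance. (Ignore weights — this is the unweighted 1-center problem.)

location 51, max distance 48

The 1-center on a line is the midpoint of the two extreme points: leftmost at 3, rightmost at 99.
Optimal location = (3 + 99)/2 = 51; maximum distance = (99 − 3)/2 = 48.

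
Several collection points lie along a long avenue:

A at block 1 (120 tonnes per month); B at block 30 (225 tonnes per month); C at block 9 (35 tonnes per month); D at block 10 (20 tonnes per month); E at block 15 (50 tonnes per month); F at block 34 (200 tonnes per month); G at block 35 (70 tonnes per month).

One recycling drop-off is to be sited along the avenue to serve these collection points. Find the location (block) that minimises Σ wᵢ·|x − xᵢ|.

x = 30

For a sum of weighted absolute distances on a line, the optimum is the weighted median (not the mean). Total weight W = 720; half-weight = 360.
Sort by position and accumulate weight:
  block 1 (A, w=120) → cum 120
  block 9 (C, w=35) → cum 155
  block 10 (D, w=20) → cum 175
  block 15 (E, w=50) → cum 225
  block 30 (B, w=225) → cum 450  ≥ 360 → median here
  block 34 (F, w=200) → cum 650
  block 35 (G, w=70) → cum 720
Optimal location: block 30.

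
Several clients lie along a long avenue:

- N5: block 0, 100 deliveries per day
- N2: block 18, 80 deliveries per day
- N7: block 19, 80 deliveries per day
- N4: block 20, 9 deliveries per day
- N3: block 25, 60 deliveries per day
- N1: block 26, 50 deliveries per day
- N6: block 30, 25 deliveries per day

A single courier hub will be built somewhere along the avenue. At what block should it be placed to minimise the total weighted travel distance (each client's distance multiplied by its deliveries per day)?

For a sum of weighted absolute distances on a line, the optimum is the weighted median (not the mean). Total weight W = 404; half-weight = 202.
Sort by position and accumulate weight:
  block 0 (N5, w=100) → cum 100
  block 18 (N2, w=80) → cum 180
  block 19 (N7, w=80) → cum 260  ≥ 202 → median here
  block 20 (N4, w=9) → cum 269
  block 25 (N3, w=60) → cum 329
  block 26 (N1, w=50) → cum 379
  block 30 (N6, w=25) → cum 404
Optimal location: block 19.

x = 19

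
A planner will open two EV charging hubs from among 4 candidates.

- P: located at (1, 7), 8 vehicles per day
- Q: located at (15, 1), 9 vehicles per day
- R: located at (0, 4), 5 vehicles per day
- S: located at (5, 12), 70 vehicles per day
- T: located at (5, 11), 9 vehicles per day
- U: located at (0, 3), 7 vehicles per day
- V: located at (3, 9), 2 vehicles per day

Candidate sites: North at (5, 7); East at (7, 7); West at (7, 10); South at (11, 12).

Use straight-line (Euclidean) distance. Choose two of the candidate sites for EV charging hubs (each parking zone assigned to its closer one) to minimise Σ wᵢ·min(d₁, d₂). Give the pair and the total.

Evaluate every pair (each demand assigned to the nearer of the two):
  {North, West}: total = 434.7
  {East, West}: total = 458.9
  {West, South}: total = 500.8
  {North, East}: total = 587.6
  {North, South}: total = 602.6
  {East, South}: total = 658.7
Best pair: {North, West} with total 434.7.

{North, West}, total 434.7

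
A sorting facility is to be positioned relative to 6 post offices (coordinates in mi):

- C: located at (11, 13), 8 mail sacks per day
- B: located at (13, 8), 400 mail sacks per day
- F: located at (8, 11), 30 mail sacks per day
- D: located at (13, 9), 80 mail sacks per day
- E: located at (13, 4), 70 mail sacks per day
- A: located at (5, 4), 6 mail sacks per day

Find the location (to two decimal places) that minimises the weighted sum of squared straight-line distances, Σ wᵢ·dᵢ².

The minimiser of Σwᵢ‖p−pᵢ‖² is the weighted centroid p* = (Σwᵢpᵢ)/(Σwᵢ).
Σwᵢ = 594.
Σwᵢxᵢ = 8·11 + 400·13 + 30·8 + 80·13 + 70·13 + 6·5 = 7508.
Σwᵢyᵢ = 8·13 + 400·8 + 30·11 + 80·9 + 70·4 + 6·4 = 4658.
x* = 7508/594 = 12.64, y* = 4658/594 = 7.84.

(12.64, 7.84)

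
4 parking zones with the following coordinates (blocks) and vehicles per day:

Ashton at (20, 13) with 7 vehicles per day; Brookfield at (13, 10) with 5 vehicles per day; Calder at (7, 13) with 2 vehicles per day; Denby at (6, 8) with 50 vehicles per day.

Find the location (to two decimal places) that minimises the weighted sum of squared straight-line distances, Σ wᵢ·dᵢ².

The minimiser of Σwᵢ‖p−pᵢ‖² is the weighted centroid p* = (Σwᵢpᵢ)/(Σwᵢ).
Σwᵢ = 64.
Σwᵢxᵢ = 7·20 + 5·13 + 2·7 + 50·6 = 519.
Σwᵢyᵢ = 7·13 + 5·10 + 2·13 + 50·8 = 567.
x* = 519/64 = 8.11, y* = 567/64 = 8.86.

(8.11, 8.86)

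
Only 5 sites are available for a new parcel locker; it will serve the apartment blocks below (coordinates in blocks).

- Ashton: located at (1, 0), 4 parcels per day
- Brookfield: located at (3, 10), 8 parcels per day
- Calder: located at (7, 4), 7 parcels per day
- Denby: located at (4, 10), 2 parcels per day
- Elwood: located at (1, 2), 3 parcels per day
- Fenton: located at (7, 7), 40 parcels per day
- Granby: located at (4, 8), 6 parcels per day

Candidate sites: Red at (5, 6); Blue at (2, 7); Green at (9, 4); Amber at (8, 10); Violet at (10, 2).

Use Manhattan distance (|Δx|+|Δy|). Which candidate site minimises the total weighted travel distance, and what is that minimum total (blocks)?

Red, total 288 blocks

Total weighted distance at each candidate:
  Red (5, 6): total = 288
  Blue (2, 7): total = 366
  Green (9, 4): total = 464
  Amber (8, 10): total = 406
  Violet (10, 2): total = 646
Minimum is at Red with total 288 blocks.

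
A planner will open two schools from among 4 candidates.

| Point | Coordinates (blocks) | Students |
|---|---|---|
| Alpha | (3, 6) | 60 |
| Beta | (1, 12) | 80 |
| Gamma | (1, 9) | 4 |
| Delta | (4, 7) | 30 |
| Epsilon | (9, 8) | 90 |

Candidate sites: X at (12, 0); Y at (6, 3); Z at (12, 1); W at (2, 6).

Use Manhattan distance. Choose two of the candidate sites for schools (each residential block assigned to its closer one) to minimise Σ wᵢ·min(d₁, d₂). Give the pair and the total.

{Y, W}, total 1446

Evaluate every pair (each demand assigned to the nearer of the two):
  {Y, W}: total = 1446
  {X, W}: total = 1536
  {Z, W}: total = 1536
  {X, Y}: total = 2424
  {Y, Z}: total = 2424
  {X, Z}: total = 3996
Best pair: {Y, W} with total 1446.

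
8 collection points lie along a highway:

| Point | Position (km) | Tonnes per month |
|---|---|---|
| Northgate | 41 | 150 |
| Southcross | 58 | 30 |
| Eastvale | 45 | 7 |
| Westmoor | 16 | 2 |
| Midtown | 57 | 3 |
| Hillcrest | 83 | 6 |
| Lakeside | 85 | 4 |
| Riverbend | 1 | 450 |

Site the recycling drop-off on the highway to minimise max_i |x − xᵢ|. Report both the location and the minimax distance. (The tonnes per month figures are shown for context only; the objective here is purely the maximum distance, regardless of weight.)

location 43, max distance 42

The 1-center on a line is the midpoint of the two extreme points: leftmost at 1, rightmost at 85.
Optimal location = (1 + 85)/2 = 43; maximum distance = (85 − 1)/2 = 42.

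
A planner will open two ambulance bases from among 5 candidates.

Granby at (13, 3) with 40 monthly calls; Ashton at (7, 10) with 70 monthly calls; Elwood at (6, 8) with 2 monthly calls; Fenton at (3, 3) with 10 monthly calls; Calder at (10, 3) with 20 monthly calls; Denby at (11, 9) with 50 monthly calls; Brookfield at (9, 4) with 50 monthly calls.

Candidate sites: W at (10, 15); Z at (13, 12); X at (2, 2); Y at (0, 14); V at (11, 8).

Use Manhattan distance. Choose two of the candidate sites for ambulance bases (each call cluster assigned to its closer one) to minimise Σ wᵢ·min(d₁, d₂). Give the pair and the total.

{X, V}, total 1200

Evaluate every pair (each demand assigned to the nearer of the two):
  {X, V}: total = 1200
  {W, V}: total = 1310
  {Z, V}: total = 1310
  {Y, V}: total = 1310
  {Z, X}: total = 1840
  {W, X}: total = 2060
  {Z, Y}: total = 2172
  {W, Z}: total = 2222
  {W, Y}: total = 2512
  {X, Y}: total = 2720
Best pair: {X, V} with total 1200.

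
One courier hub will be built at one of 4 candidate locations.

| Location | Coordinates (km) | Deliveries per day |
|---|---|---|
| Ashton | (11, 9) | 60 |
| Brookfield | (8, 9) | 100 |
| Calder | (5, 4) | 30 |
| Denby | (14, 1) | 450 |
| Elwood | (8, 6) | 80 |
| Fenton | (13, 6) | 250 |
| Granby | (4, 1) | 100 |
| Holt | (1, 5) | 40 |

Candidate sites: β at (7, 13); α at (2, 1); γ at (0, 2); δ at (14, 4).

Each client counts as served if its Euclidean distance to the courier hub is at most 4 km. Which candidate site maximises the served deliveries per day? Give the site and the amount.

δ, covering 700

Coverage radius r = 4 km; a point is covered iff (Δx)²+(Δy)² ≤ 4² = 16.
  β (7, 13): covers {none} → 0
  α (2, 1): covers {Granby} → 100
  γ (0, 2): covers {Holt} → 40
  δ (14, 4): covers {Denby, Fenton} → 700
Maximum coverage at δ: 700 deliveries per day.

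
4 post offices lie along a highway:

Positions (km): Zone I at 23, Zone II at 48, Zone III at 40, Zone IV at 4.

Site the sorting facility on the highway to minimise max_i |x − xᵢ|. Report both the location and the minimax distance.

The 1-center on a line is the midpoint of the two extreme points: leftmost at 4, rightmost at 48.
Optimal location = (4 + 48)/2 = 26; maximum distance = (48 − 4)/2 = 22.

location 26, max distance 22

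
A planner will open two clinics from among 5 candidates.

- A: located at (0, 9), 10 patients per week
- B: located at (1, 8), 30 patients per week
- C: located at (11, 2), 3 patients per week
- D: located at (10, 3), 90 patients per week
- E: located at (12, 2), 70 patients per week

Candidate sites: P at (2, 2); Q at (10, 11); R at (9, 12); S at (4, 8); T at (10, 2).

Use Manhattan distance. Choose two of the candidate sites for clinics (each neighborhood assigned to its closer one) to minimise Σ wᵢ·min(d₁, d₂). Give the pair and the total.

{S, T}, total 373

Evaluate every pair (each demand assigned to the nearer of the two):
  {S, T}: total = 373
  {P, T}: total = 533
  {Q, T}: total = 713
  {R, T}: total = 713
  {Q, S}: total = 1660
  {P, S}: total = 1677
  {P, Q}: total = 1747
  {P, R}: total = 1837
  {R, S}: total = 1986
  {Q, R}: total = 2000
Best pair: {S, T} with total 373.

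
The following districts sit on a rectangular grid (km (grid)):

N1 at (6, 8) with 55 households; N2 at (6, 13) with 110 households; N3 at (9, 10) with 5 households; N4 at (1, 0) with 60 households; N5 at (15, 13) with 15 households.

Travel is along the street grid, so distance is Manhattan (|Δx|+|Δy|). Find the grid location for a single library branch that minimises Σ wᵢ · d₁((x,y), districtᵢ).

(6, 13)

Manhattan distance separates: Σwᵢ(|x−xᵢ|+|y−yᵢ|) = Σwᵢ|x−xᵢ| + Σwᵢ|y−yᵢ|, so x and y are optimised independently as 1-D weighted medians.
Total weight W = 245; half = 122.5.
x-coordinate, sorted with cumulative weight:
  x=1 (N4, w=60) cum 60
  x=6 (N1, w=55) cum 115
  x=6 (N2, w=110) cum 225  ← median
  x=9 (N3, w=5) cum 230
  x=15 (N5, w=15) cum 245
⇒ x* = 6
y-coordinate, sorted with cumulative weight:
  y=0 (N4, w=60) cum 60
  y=8 (N1, w=55) cum 115
  y=10 (N3, w=5) cum 120
  y=13 (N2, w=110) cum 230  ← median
  y=13 (N5, w=15) cum 245
⇒ y* = 13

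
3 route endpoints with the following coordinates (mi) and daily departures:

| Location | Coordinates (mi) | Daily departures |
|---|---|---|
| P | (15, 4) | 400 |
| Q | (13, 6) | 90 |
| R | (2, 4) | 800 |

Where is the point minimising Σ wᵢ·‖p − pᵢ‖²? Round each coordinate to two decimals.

The minimiser of Σwᵢ‖p−pᵢ‖² is the weighted centroid p* = (Σwᵢpᵢ)/(Σwᵢ).
Σwᵢ = 1290.
Σwᵢxᵢ = 400·15 + 90·13 + 800·2 = 8770.
Σwᵢyᵢ = 400·4 + 90·6 + 800·4 = 5340.
x* = 8770/1290 = 6.80, y* = 5340/1290 = 4.14.

(6.80, 4.14)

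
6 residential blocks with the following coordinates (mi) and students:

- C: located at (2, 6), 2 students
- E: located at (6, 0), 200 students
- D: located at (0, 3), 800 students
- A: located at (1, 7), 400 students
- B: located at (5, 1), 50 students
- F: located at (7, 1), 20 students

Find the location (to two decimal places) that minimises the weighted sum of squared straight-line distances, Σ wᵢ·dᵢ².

(1.35, 3.59)

The minimiser of Σwᵢ‖p−pᵢ‖² is the weighted centroid p* = (Σwᵢpᵢ)/(Σwᵢ).
Σwᵢ = 1472.
Σwᵢxᵢ = 2·2 + 200·6 + 800·0 + 400·1 + 50·5 + 20·7 = 1994.
Σwᵢyᵢ = 2·6 + 200·0 + 800·3 + 400·7 + 50·1 + 20·1 = 5282.
x* = 1994/1472 = 1.35, y* = 5282/1472 = 3.59.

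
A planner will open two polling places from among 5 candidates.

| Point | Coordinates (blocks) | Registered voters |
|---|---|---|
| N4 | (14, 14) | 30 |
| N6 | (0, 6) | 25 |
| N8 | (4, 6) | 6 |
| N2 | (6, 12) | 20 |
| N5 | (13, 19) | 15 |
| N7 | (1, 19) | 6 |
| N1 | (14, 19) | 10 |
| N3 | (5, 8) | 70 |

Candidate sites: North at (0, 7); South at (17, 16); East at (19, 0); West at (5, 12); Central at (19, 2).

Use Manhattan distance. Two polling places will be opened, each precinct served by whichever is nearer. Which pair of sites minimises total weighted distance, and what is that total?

{South, West}, total 998

Evaluate every pair (each demand assigned to the nearer of the two):
  {South, West}: total = 998
  {North, South}: total = 1088
  {North, West}: total = 1136
  {East, West}: total = 1398
  {West, Central}: total = 1398
  {North, Central}: total = 1848
  {North, East}: total = 1958
  {South, Central}: total = 2818
  {South, East}: total = 2880
  {East, Central}: total = 3834
Best pair: {South, West} with total 998.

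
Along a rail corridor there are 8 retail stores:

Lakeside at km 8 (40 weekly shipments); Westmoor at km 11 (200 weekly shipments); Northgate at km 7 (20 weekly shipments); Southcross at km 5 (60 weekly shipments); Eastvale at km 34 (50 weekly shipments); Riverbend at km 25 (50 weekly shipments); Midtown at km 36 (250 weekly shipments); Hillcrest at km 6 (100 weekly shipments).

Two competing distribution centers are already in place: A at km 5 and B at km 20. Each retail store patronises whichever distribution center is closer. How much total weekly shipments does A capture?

The indifferent point is the midpoint (5+20)/2 = 12.5; retail stores left of it (closer to A at 5) go to A, those right go to B.
  Southcross at 5 (w=60) → A
  Hillcrest at 6 (w=100) → A
  Northgate at 7 (w=20) → A
  Lakeside at 8 (w=40) → A
  Westmoor at 11 (w=200) → A
  Riverbend at 25 (w=50) → B
  Eastvale at 34 (w=50) → B
  Midtown at 36 (w=250) → B
A captures 420; B captures 350.

420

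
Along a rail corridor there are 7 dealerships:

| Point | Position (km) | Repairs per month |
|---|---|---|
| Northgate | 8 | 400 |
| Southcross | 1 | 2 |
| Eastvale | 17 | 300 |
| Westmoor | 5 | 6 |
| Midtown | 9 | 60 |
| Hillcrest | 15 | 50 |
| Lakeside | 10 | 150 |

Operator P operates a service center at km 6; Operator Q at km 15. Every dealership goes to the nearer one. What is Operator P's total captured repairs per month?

The indifferent point is the midpoint (6+15)/2 = 10.5; dealerships left of it (closer to Operator P at 6) go to Operator P, those right go to Operator Q.
  Southcross at 1 (w=2) → Operator P
  Westmoor at 5 (w=6) → Operator P
  Northgate at 8 (w=400) → Operator P
  Midtown at 9 (w=60) → Operator P
  Lakeside at 10 (w=150) → Operator P
  Hillcrest at 15 (w=50) → Operator Q
  Eastvale at 17 (w=300) → Operator Q
Operator P captures 618; Operator Q captures 350.

618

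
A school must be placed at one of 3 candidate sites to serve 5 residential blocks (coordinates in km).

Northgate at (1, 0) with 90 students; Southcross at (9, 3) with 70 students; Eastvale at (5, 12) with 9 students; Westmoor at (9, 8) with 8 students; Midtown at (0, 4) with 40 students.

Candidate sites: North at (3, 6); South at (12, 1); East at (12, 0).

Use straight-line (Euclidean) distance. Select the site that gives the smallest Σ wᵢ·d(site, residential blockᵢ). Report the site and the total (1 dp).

North, total 1290.5 km

Total weighted distance at each candidate:
  North (3, 6): total = 1290.5
  South (12, 1): total = 1919.5
  East (12, 0): total = 1986.3
Minimum is at North with total 1290.5 km.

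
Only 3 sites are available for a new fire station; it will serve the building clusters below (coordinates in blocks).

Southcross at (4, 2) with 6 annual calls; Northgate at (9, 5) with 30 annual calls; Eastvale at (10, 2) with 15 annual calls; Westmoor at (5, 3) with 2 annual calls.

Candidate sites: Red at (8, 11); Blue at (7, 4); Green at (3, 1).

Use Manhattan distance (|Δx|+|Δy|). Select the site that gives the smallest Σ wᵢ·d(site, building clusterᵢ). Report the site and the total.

Total weighted distance at each candidate:
  Red (8, 11): total = 475
  Blue (7, 4): total = 201
  Green (3, 1): total = 440
Minimum is at Blue with total 201 blocks.

Blue, total 201 blocks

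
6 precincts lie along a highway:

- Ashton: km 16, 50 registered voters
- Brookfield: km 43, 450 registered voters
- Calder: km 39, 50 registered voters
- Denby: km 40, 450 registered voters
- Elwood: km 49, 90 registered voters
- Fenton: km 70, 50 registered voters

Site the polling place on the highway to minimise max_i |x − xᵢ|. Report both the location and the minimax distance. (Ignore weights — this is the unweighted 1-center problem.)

location 43, max distance 27

The 1-center on a line is the midpoint of the two extreme points: leftmost at 16, rightmost at 70.
Optimal location = (16 + 70)/2 = 43; maximum distance = (70 − 16)/2 = 27.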